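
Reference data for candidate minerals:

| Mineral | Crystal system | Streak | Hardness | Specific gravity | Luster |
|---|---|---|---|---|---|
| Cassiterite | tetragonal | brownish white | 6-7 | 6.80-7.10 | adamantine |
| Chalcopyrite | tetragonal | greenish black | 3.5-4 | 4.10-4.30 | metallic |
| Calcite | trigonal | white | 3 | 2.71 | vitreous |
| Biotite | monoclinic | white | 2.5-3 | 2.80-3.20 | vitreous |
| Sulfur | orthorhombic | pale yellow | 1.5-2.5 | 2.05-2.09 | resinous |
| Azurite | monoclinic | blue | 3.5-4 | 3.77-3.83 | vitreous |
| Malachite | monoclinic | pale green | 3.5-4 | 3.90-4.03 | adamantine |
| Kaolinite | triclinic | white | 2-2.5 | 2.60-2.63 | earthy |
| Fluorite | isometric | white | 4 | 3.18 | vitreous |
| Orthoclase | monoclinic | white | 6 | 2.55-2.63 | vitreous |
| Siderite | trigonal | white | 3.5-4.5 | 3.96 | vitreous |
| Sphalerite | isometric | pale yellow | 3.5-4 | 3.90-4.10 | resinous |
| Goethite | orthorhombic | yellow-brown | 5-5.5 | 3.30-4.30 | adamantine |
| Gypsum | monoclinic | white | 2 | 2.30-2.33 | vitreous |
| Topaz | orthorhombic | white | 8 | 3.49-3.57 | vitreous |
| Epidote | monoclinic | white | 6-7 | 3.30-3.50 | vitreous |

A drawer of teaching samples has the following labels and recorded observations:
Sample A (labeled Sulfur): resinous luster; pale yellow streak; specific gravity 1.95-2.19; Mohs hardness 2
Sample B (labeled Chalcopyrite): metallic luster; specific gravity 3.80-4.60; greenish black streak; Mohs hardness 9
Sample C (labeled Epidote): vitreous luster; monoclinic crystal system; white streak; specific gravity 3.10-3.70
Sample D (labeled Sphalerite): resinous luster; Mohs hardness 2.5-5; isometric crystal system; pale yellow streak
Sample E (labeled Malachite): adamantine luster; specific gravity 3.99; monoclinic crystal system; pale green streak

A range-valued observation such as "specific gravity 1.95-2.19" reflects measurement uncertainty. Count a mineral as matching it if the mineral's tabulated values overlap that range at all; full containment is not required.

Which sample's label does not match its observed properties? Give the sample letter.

Sample A: observations are consistent with Sulfur.
Sample B: Chalcopyrite has hardness 3.5-4, but the record shows Mohs hardness 9 — this label is wrong.
Sample C: observations are consistent with Epidote.
Sample D: observations are consistent with Sphalerite.
Sample E: observations are consistent with Malachite.
Sample B is the mislabeled one.

B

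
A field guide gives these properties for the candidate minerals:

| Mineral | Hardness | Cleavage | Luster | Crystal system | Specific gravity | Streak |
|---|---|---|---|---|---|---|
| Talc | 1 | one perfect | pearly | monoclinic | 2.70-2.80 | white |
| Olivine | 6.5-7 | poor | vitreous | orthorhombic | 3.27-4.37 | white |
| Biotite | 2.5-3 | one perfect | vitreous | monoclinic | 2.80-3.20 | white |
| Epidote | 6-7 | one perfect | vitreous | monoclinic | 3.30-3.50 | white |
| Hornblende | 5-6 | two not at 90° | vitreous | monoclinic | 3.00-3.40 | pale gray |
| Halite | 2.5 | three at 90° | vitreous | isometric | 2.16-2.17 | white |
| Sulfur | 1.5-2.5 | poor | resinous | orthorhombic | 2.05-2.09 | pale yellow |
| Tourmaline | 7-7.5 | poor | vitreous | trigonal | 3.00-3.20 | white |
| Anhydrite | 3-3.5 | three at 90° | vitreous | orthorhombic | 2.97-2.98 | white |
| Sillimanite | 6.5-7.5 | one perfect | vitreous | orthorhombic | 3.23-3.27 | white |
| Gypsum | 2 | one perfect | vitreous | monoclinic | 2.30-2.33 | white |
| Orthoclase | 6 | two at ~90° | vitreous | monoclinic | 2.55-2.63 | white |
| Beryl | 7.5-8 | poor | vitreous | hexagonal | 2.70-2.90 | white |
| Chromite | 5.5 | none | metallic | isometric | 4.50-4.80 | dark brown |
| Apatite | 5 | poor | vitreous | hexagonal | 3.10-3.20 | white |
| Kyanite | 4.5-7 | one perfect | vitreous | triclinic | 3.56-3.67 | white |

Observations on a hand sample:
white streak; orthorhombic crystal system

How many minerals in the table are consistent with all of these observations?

3

White streak is inconsistent with Hornblende, Sulfur, Chromite.
Orthorhombic crystal system — narrows the field to Olivine, Anhydrite, Sillimanite.
Consistent with every observation: Anhydrite, Olivine, Sillimanite.
That is 3 minerals.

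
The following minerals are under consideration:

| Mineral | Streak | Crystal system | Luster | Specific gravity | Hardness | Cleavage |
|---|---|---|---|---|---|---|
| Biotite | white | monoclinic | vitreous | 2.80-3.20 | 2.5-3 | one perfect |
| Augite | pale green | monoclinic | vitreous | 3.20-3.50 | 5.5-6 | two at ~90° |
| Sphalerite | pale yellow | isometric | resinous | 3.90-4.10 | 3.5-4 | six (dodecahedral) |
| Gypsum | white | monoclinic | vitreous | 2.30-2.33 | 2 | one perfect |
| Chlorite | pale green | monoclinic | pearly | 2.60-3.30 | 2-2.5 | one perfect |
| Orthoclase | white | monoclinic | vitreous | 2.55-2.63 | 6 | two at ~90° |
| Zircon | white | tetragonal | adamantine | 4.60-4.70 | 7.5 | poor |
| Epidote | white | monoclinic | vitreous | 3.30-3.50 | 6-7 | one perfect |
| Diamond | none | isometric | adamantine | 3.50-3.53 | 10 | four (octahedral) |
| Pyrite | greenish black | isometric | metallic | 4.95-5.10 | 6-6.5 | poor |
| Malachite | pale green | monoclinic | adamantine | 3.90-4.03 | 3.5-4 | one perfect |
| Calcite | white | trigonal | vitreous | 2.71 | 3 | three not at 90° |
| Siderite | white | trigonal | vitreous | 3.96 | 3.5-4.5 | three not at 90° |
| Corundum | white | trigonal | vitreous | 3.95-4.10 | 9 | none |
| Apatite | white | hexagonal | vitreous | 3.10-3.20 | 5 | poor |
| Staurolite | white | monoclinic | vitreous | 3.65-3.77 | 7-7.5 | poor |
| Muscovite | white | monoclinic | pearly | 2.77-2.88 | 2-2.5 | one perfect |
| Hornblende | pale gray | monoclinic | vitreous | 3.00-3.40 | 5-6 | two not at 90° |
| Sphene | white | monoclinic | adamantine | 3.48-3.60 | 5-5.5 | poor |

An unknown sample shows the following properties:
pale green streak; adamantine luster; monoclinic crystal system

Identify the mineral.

Malachite

Pale green streak: Augite, Chlorite, Malachite remain.
Adamantine luster: only Malachite remains.
Monoclinic crystal system: consistent with all remaining minerals.
The only mineral consistent with every observation is Malachite.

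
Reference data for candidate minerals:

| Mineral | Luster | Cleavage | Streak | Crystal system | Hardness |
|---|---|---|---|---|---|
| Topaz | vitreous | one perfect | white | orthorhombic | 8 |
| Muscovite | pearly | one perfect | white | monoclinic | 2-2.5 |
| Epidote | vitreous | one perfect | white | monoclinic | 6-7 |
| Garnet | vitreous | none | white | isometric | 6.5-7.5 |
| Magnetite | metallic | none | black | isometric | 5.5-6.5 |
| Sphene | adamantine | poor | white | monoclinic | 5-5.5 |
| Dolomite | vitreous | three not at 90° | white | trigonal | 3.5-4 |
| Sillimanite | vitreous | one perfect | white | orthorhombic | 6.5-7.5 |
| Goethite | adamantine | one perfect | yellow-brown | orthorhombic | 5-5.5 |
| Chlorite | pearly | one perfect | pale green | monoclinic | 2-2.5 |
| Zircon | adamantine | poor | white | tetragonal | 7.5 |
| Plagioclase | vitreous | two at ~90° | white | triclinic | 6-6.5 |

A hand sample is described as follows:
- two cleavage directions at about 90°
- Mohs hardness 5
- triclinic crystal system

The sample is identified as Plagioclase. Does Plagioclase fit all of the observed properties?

Two cleavage directions at about 90° — matches Plagioclase (cleavage two at ~90°).
Mohs hardness 5 — Plagioclase has hardness 6-6.5; a mismatch.
Triclinic crystal system — matches Plagioclase (triclinic system).
Plagioclase is excluded by the hardness.

Inconsistent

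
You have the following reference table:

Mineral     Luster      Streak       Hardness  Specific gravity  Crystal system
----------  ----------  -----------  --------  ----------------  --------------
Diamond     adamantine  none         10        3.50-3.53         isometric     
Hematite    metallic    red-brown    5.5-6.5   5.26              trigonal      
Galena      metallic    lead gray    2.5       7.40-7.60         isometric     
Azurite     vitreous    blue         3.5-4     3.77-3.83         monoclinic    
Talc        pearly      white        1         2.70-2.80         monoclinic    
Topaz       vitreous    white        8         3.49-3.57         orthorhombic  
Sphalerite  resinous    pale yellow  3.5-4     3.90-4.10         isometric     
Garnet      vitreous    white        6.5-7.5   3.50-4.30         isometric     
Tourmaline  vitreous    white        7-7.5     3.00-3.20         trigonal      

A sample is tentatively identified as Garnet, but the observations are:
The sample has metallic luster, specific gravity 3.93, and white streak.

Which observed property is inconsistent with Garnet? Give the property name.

Metallic luster: Garnet has vitreous luster — does not match.
Specific gravity 3.93: Garnet has SG 3.50-4.30 — agrees.
White streak: Garnet has white streak — agrees.
Only the luster is inconsistent.

luster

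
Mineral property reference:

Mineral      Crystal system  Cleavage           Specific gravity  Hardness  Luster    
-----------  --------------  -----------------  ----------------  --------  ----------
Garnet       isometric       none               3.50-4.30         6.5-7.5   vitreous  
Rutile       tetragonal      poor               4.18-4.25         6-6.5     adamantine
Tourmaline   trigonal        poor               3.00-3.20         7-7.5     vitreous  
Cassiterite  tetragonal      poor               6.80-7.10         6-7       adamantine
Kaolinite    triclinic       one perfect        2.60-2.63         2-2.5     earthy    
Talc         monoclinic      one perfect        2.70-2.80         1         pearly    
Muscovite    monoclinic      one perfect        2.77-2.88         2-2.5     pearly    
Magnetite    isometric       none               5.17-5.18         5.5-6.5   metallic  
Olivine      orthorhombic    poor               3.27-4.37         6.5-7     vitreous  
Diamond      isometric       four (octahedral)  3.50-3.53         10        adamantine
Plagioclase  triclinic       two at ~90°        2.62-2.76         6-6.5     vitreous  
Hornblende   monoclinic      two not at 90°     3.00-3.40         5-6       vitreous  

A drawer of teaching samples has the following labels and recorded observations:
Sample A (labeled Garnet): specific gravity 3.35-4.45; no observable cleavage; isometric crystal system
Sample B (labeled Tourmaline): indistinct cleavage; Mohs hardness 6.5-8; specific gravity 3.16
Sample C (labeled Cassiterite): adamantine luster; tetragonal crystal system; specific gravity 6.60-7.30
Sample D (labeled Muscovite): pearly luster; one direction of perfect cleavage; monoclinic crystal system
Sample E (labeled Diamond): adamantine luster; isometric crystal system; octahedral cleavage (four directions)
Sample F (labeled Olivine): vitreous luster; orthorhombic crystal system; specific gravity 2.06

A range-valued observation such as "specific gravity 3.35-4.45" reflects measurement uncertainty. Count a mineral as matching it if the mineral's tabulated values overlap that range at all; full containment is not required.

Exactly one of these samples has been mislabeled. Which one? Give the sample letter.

Sample A: nothing contradicts Garnet.
Sample B: nothing contradicts Tourmaline.
Sample C: nothing contradicts Cassiterite.
Sample D: nothing contradicts Muscovite.
Sample E: nothing contradicts Diamond.
Sample F: Olivine has SG 3.27-4.37, but the record shows specific gravity 2.06 — this label is wrong.
The mislabeled specimen is F.

F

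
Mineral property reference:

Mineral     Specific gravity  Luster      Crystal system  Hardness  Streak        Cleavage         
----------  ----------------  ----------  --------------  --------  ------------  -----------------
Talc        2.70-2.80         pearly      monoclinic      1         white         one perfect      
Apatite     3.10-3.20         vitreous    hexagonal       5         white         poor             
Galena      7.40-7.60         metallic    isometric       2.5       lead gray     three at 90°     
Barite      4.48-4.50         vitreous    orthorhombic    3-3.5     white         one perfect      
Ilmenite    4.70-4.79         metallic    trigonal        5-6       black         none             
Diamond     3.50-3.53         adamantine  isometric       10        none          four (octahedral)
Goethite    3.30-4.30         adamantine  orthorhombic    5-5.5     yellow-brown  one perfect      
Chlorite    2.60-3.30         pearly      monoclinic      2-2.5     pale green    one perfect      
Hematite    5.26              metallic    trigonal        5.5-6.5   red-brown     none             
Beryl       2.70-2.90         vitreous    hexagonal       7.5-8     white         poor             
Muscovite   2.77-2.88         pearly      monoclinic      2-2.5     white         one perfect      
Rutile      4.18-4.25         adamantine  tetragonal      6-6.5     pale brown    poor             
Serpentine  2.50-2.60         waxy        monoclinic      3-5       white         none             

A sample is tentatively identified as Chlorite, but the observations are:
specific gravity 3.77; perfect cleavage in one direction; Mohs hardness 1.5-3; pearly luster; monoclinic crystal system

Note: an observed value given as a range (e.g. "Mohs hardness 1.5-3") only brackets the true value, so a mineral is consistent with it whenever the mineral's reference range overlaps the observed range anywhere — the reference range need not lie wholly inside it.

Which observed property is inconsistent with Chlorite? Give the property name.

specific gravity

Specific gravity 3.77: Chlorite has SG 2.60-3.30 — outside the reference range.
Perfect cleavage in one direction: Chlorite has cleavage one perfect — matches.
Mohs hardness 1.5-3: Chlorite has hardness 2-2.5 — matches.
Pearly luster: Chlorite has pearly luster — matches.
Monoclinic crystal system: Chlorite has monoclinic system — matches.
The specific gravity is the one property that does not fit.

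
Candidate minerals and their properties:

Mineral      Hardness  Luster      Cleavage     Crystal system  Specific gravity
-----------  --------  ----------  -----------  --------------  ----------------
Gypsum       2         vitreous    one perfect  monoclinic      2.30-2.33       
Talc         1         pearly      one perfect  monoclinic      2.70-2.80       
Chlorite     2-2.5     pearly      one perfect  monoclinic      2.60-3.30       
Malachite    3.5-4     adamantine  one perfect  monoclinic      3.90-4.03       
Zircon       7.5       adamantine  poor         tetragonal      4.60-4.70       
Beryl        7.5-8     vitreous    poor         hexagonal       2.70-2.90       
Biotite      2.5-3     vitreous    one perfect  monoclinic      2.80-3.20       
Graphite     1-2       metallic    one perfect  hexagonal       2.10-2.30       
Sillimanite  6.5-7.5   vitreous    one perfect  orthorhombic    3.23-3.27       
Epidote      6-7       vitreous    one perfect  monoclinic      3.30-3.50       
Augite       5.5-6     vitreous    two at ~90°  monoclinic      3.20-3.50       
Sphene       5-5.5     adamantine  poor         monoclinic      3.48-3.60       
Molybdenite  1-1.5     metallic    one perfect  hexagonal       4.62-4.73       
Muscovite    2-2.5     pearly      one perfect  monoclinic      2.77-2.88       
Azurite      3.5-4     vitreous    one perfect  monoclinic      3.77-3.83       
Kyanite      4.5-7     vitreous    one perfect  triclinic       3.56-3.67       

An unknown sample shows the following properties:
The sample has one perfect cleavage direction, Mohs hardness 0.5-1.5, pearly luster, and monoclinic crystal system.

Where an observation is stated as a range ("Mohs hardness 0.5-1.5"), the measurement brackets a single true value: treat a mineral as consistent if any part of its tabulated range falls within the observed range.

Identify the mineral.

One perfect cleavage direction eliminates Zircon, Beryl, Augite, Sphene.
Mohs hardness 0.5-1.5: Talc, Graphite, Molybdenite remain.
Pearly luster: Talc remains.
Monoclinic crystal system: every remaining candidate is consistent.
Only Talc satisfies all observations.

Talc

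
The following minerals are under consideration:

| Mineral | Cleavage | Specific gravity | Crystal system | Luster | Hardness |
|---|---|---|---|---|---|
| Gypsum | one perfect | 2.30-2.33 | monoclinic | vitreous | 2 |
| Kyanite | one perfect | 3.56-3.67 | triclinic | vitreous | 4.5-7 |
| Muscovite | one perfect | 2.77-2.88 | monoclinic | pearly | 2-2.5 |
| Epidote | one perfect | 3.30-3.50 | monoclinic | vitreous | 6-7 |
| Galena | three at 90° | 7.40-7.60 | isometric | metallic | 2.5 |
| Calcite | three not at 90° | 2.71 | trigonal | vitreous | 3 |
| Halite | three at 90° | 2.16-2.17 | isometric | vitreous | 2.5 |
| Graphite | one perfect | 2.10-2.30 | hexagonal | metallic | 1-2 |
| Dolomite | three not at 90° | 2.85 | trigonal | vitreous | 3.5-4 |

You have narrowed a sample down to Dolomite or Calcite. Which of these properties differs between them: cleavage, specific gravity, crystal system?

specific gravity

Cleavage: both three not at 90° — identical.
Specific gravity: Dolomite 2.85, Calcite 2.71 — distinct.
Crystal system: both trigonal — identical.
Only specific gravity differs between Dolomite and Calcite among the listed tests.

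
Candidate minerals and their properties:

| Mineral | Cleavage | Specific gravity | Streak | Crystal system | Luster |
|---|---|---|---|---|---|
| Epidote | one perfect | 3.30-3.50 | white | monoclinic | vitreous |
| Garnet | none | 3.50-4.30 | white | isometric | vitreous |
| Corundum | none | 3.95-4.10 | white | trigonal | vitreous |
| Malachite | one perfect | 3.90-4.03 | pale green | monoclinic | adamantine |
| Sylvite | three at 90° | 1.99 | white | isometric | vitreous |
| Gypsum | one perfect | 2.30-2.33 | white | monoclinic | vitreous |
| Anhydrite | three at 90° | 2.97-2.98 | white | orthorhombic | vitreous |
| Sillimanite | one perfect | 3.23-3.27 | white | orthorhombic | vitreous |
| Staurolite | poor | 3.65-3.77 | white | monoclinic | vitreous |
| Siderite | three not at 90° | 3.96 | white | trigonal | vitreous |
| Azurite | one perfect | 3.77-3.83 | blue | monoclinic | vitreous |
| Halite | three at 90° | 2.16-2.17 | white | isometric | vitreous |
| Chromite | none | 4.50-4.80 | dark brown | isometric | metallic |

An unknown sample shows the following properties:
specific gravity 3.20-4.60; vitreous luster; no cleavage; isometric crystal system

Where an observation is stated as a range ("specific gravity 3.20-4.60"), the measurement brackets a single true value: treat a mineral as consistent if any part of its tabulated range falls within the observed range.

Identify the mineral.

Garnet

Specific gravity 3.20-4.60 excludes Sylvite, Gypsum, Anhydrite, Halite.
Vitreous luster is inconsistent with Malachite, Chromite.
No cleavage — narrows the field to Garnet, Corundum.
Isometric crystal system is inconsistent with Corundum.
The only mineral consistent with every observation is Garnet.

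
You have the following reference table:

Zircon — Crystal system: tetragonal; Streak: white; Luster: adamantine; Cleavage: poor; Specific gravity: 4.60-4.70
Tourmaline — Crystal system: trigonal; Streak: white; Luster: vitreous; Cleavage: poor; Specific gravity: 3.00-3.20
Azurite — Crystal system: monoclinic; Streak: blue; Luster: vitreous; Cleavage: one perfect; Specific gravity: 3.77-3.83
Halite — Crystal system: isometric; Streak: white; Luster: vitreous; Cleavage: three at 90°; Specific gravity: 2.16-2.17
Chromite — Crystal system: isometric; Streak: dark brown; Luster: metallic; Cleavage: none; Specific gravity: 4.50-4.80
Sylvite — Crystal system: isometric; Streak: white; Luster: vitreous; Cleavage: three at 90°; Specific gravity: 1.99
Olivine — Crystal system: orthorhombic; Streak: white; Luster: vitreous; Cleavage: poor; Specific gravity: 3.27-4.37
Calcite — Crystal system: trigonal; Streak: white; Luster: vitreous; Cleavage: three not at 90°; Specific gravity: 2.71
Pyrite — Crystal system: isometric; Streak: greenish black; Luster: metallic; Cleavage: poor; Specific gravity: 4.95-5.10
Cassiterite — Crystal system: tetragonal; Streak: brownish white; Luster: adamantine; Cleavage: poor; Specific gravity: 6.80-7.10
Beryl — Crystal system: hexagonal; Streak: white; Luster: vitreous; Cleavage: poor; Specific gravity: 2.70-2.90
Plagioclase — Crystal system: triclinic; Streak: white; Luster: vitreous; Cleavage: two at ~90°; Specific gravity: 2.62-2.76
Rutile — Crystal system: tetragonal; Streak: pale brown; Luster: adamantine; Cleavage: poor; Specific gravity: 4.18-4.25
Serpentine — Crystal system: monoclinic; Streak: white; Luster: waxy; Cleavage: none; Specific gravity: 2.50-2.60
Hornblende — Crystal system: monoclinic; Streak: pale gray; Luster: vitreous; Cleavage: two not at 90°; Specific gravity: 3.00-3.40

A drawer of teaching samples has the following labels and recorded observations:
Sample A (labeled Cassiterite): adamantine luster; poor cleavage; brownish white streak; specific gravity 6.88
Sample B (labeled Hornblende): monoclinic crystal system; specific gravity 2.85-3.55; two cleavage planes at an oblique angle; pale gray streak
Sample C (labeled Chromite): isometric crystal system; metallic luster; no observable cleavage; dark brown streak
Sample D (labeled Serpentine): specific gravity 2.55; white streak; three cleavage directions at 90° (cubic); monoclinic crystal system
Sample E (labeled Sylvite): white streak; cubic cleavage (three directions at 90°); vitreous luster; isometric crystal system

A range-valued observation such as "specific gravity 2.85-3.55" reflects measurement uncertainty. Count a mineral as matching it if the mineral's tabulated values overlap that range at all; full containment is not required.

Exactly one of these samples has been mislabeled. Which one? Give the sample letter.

Sample A: nothing contradicts Cassiterite.
Sample B: nothing contradicts Hornblende.
Sample C: nothing contradicts Chromite.
Sample D: three cleavage directions at 90° (cubic) is outside the reference for Serpentine (cleavage none) — mislabeled.
Sample E: nothing contradicts Sylvite.
Only sample D is inconsistent with its label.

D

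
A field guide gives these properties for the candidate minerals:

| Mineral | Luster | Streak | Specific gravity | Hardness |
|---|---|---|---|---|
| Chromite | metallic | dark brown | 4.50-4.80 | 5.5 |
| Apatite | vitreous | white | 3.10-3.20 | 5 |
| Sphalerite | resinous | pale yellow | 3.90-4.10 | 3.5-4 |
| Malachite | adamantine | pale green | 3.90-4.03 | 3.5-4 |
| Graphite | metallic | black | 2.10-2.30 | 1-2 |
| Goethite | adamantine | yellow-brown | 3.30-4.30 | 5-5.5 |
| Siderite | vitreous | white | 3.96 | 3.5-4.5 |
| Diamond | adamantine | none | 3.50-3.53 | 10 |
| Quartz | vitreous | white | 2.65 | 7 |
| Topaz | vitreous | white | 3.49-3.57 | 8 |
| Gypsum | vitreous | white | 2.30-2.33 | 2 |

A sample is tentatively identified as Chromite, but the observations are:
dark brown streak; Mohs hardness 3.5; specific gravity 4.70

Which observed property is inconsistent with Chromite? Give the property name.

hardness

Dark brown streak: Chromite has dark brown streak — consistent.
Mohs hardness 3.5: Chromite has hardness 5.5 — does not match.
Specific gravity 4.70: Chromite has SG 4.50-4.80 — consistent.
The hardness is the one property that does not fit.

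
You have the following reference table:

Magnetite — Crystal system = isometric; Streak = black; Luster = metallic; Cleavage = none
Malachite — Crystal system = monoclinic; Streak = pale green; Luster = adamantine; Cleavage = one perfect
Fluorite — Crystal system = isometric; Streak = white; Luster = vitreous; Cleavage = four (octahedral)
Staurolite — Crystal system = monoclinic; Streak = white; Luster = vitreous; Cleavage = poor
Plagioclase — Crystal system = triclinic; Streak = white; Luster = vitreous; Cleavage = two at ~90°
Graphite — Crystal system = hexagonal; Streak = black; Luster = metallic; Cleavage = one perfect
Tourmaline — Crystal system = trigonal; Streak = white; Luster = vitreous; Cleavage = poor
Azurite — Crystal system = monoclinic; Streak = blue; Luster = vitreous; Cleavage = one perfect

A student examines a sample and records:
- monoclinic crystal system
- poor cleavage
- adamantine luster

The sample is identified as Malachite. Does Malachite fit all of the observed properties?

Monoclinic crystal system — fits Malachite (monoclinic system).
Poor cleavage — Malachite has cleavage one perfect; which does not match.
Adamantine luster — fits Malachite (adamantine luster).
Cleavage alone is enough to reject Malachite.

No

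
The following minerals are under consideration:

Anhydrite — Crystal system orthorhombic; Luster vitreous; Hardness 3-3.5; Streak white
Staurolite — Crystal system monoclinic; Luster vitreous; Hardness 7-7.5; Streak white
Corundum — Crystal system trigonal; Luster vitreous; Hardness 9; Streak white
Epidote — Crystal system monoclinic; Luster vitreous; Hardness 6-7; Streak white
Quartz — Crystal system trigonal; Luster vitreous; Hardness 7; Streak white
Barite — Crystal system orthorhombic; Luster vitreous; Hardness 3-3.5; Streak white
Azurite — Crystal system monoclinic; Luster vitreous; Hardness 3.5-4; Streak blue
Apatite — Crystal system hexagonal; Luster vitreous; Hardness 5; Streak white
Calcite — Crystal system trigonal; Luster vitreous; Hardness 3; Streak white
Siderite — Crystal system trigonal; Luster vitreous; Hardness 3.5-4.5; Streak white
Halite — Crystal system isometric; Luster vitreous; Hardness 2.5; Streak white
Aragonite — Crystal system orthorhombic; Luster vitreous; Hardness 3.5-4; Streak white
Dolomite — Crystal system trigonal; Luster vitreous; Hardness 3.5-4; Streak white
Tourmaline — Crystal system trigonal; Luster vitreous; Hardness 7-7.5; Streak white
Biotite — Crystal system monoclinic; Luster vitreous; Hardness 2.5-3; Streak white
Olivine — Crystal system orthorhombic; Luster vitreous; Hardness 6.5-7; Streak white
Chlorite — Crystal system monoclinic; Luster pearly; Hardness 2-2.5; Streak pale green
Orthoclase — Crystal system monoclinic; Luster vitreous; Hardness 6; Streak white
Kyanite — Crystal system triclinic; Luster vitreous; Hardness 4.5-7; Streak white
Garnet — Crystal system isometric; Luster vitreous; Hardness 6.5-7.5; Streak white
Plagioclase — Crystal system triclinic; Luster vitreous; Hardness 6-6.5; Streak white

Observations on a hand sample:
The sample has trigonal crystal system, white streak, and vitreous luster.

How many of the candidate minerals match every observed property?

Trigonal crystal system — only Corundum, Quartz, Calcite, Siderite, Dolomite, Tourmaline remain.
White streak — every remaining candidate is consistent.
Vitreous luster — every remaining candidate is consistent.
The minerals that satisfy all observations are Calcite, Corundum, Dolomite, Quartz, Siderite, Tourmaline.
That is 6 minerals.

6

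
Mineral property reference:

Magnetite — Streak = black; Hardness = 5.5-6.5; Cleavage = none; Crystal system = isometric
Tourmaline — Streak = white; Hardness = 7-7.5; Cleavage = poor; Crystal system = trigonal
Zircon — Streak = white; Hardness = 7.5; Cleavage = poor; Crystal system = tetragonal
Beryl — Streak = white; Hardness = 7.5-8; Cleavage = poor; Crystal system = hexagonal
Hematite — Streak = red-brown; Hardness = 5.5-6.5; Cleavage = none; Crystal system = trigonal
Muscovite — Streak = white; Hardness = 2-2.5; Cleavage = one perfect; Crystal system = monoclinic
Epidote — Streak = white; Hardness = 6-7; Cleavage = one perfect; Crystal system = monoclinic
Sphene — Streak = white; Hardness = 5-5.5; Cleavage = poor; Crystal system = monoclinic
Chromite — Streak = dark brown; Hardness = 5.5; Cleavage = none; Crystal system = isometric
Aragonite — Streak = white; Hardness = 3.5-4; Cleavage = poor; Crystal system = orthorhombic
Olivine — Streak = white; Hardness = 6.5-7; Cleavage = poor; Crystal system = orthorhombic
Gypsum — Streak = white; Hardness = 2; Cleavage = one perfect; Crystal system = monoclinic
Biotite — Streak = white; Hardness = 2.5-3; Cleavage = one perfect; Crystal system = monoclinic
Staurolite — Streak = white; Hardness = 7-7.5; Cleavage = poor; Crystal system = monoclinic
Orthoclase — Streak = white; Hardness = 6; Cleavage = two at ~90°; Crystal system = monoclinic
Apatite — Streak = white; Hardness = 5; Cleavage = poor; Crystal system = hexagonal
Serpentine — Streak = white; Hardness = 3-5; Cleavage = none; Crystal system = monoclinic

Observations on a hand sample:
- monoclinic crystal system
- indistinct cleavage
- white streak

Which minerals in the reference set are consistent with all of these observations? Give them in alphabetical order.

Monoclinic crystal system: narrows the field to Muscovite, Epidote, Sphene, Gypsum, Biotite, Staurolite, Orthoclase, Serpentine.
Indistinct cleavage: narrows the field to Sphene, Staurolite.
White streak: no further eliminations.
Remaining candidates: Sphene, Staurolite.

Sphene, Staurolite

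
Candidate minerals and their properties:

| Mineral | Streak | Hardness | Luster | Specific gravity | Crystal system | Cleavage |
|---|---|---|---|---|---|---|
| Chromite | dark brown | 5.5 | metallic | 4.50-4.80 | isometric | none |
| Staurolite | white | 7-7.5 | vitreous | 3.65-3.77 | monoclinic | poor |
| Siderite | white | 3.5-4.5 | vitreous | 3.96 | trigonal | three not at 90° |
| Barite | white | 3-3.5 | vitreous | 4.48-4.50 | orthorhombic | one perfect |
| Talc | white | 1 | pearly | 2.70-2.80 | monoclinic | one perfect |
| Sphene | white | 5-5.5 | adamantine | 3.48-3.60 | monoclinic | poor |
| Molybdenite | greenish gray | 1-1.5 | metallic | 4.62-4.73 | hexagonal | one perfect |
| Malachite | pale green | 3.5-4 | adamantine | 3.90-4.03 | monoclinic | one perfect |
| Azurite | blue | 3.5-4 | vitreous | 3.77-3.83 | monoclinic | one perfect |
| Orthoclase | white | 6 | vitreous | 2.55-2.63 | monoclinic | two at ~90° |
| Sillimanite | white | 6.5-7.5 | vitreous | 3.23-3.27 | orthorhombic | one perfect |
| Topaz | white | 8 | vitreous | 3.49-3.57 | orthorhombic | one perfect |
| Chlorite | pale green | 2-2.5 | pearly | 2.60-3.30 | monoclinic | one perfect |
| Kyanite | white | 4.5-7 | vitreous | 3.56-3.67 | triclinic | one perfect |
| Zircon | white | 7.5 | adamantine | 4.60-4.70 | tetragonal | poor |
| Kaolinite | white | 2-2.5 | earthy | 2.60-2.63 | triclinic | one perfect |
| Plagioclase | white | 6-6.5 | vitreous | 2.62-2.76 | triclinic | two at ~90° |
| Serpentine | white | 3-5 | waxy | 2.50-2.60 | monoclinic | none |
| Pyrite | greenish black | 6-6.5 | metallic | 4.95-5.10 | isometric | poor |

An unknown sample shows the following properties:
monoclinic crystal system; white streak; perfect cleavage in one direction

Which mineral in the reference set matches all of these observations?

Talc

Monoclinic crystal system — only Staurolite, Talc, Sphene, Malachite, Azurite, Orthoclase, Chlorite, Serpentine remain.
White streak is inconsistent with Malachite, Azurite, Chlorite.
Perfect cleavage in one direction — Talc remains.
Talc is the sole remaining match.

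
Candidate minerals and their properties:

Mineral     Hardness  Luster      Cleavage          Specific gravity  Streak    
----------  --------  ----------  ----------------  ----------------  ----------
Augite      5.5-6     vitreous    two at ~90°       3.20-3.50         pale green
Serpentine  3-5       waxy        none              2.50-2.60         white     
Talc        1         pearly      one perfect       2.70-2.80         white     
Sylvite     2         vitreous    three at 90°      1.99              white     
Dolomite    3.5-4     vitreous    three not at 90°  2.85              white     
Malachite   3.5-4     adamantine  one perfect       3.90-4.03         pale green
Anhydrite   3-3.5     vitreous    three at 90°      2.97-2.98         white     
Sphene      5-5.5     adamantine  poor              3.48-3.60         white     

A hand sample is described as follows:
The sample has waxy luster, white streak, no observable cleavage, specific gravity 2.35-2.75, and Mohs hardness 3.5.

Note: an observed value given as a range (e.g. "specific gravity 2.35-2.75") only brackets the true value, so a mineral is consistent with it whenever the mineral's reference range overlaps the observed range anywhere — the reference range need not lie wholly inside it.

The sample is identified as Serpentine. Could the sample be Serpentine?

Yes

Waxy luster — agrees with Serpentine (waxy luster).
White streak — agrees with Serpentine (white streak).
No observable cleavage — agrees with Serpentine (cleavage none).
Specific gravity 2.35-2.75 — agrees with Serpentine (SG 2.50-2.60).
Mohs hardness 3.5 — agrees with Serpentine (hardness 3-5).
Nothing contradicts Serpentine.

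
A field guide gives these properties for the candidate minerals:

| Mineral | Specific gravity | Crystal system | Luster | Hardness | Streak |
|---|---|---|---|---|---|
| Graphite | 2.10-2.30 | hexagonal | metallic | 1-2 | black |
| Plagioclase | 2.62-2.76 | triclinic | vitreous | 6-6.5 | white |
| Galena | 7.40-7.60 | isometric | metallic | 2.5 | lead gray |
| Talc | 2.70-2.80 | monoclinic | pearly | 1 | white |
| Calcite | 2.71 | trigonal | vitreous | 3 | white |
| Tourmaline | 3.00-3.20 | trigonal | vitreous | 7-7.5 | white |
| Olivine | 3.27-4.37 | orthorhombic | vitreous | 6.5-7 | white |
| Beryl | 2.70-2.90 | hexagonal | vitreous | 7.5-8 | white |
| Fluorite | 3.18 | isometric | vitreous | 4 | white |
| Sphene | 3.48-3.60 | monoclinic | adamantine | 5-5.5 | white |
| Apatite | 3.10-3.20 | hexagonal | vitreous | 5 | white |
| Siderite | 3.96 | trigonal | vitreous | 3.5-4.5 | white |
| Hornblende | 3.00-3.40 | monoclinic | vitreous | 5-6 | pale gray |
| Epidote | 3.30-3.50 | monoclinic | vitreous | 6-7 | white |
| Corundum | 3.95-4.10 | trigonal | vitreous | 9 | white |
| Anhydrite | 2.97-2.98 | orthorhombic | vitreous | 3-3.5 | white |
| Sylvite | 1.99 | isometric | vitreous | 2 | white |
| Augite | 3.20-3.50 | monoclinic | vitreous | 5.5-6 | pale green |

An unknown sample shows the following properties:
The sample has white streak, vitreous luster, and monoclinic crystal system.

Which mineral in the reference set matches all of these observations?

Epidote

White streak excludes Graphite, Galena, Hornblende, Augite.
Vitreous luster rules out Talc, Sphene.
Monoclinic crystal system — only Epidote remains.
Only Epidote satisfies all observations.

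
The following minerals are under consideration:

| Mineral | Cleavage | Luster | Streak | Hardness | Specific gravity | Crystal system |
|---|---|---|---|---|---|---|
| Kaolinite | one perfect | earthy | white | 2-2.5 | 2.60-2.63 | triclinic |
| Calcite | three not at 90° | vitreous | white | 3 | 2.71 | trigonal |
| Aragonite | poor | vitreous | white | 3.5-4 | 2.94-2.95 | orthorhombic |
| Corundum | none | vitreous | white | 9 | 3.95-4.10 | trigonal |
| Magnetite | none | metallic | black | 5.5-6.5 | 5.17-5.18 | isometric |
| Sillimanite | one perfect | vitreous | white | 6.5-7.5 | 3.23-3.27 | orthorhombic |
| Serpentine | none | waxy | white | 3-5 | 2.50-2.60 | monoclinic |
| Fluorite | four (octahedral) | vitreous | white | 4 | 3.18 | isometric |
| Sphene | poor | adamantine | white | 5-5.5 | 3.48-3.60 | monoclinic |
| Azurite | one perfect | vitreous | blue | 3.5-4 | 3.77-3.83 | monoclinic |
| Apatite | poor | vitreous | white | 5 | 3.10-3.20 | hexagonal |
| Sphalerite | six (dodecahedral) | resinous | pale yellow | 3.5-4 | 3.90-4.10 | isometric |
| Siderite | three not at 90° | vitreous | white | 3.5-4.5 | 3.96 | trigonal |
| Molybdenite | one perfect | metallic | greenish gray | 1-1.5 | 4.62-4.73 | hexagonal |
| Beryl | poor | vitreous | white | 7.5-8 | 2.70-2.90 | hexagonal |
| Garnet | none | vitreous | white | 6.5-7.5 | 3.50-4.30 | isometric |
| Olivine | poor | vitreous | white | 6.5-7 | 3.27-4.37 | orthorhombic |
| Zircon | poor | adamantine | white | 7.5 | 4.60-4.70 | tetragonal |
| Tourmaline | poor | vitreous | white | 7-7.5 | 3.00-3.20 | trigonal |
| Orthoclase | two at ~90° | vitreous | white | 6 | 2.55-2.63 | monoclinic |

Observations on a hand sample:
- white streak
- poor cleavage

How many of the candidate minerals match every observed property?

7

White streak eliminates Magnetite, Azurite, Sphalerite, Molybdenite.
Poor cleavage: only Aragonite, Sphene, Apatite, Beryl, Olivine, Zircon, Tourmaline remain.
Consistent with every observation: Apatite, Aragonite, Beryl, Olivine, Sphene, Tourmaline, Zircon.
That is 7 minerals.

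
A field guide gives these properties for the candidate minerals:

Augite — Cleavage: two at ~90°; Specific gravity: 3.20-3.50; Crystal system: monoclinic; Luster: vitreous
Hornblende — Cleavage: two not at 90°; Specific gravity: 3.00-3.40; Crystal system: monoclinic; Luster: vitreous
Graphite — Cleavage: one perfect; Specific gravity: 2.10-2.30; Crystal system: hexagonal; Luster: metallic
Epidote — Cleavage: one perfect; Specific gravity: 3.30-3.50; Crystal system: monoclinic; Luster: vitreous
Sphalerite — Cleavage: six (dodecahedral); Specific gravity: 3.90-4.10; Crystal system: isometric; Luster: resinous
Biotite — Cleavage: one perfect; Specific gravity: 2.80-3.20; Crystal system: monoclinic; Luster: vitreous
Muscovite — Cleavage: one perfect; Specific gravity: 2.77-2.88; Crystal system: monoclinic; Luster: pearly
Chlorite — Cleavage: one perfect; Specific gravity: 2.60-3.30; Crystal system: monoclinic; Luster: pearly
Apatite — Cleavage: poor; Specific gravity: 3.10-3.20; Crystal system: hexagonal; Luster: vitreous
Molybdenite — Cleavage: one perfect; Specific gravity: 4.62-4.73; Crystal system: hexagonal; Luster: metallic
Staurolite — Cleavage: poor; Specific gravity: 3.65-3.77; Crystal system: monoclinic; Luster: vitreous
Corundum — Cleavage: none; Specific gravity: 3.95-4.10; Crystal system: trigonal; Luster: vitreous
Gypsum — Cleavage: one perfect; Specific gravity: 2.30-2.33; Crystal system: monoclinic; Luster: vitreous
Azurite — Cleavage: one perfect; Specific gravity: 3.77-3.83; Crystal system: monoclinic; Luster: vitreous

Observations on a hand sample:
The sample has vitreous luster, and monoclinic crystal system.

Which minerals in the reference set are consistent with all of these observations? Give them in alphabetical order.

Augite, Azurite, Biotite, Epidote, Gypsum, Hornblende, Staurolite

Vitreous luster is inconsistent with Graphite, Sphalerite, Muscovite, Chlorite, Molybdenite.
Monoclinic crystal system is inconsistent with Apatite, Corundum.
Consistent with every observation: Augite, Azurite, Biotite, Epidote, Gypsum, Hornblende, Staurolite.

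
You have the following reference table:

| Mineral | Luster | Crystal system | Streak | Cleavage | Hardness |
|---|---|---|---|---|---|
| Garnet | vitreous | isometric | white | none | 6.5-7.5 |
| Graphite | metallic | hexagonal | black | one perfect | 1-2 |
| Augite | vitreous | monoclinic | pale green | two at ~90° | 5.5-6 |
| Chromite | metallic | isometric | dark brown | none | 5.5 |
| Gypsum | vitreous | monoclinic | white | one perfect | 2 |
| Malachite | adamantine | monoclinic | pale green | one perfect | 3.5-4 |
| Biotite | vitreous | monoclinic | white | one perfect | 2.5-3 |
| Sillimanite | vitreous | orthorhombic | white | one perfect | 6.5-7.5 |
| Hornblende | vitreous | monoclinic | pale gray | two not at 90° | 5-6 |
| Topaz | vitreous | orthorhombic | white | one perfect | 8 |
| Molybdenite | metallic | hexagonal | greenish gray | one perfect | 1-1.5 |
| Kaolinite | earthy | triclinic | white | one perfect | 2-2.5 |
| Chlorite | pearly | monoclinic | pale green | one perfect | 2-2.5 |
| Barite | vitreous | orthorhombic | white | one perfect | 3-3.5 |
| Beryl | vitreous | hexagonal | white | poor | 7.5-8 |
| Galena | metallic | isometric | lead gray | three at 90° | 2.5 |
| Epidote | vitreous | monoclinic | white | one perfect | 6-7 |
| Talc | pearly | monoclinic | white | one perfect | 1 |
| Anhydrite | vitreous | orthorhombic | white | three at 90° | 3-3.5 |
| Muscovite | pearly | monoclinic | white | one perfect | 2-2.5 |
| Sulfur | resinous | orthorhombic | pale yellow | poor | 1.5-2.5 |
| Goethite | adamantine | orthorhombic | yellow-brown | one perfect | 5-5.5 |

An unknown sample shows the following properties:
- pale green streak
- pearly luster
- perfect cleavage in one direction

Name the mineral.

Chlorite

Pale green streak — Augite, Malachite, Chlorite remain.
Pearly luster — Chlorite remains.
Perfect cleavage in one direction — consistent with all remaining minerals.
Chlorite is the sole remaining match.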